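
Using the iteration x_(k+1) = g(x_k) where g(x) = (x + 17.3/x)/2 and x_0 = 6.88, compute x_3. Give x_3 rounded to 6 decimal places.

x_1 = g(6.880000) = 4.697267
x_2 = g(4.697267) = 4.190130
x_3 = g(4.190130) = 4.159440

4.159440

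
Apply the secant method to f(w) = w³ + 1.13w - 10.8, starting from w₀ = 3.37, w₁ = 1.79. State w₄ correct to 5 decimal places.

f(w_0) = 31.280853, f(w_1) = -3.041961
w_2 = 1.790000 - (-3.041961)·(1.790000 - 3.370000)/(-3.041961 - (31.280853)) = 1.930032; f(w_2) = -1.429647
w_3 = 1.930032 - (-1.429647)·(1.930032 - 1.790000)/(-1.429647 - (-3.041961)) = 2.054199; f(w_3) = 0.189423
w_4 = 2.054199 - (0.189423)·(2.054199 - 1.930032)/(0.189423 - (-1.429647)) = 2.039672; f(w_4) = -0.009595

2.03967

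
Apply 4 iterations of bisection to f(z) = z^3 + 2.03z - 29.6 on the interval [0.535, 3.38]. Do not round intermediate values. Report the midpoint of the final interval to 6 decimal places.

f(0.535000) = -28.360820, f(3.380000) = 15.875872 (opposite signs)
step 1: m = 1.957500, f(m) = -18.125514 < 0 → root in [1.957500, 3.380000]
step 2: m = 2.668750, f(m) = -5.174995 < 0 → root in [2.668750, 3.380000]
step 3: m = 3.024375, f(m) = 4.202968 > 0 → root in [2.668750, 3.024375]
step 4: m = 2.846563, f(m) = -0.756015 < 0 → root in [2.846563, 3.024375]
Midpoint of [2.846563, 3.024375] = 2.935469

2.935469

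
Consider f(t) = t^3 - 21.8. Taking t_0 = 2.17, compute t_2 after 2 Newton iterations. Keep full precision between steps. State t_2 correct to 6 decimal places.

2.806131

Newton update: t ← t − f(t)/f'(t).
f'(t) = 3t^2
t_0 = 2.170000: f = -11.581687, f' = 14.126700 → t_1 = 2.170000 - (-11.581687)/(14.126700) = 2.989844
t_1 = 2.989844: f = 4.926709, f' = 26.817497 → t_2 = 2.989844 - (4.926709)/(26.817497) = 2.806131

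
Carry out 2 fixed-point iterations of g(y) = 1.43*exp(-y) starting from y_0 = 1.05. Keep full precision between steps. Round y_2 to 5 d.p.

y_1 = g(1.050000) = 0.500411
y_2 = g(0.500411) = 0.866982

0.86698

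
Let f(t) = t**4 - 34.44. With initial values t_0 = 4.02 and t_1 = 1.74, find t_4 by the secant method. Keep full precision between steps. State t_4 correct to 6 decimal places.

2.334211

f(t_0) = 226.718528, f(t_1) = -25.273638
t_2 = 1.740000 - (-25.273638)·(1.740000 - 4.020000)/(-25.273638 - (226.718528)) = 1.968673; f(t_2) = -19.419145
t_3 = 1.968673 - (-19.419145)·(1.968673 - 1.740000)/(-19.419145 - (-25.273638)) = 2.727175; f(t_3) = 20.876137
t_4 = 2.727175 - (20.876137)·(2.727175 - 1.968673)/(20.876137 - (-19.419145)) = 2.334211; f(t_4) = -4.753394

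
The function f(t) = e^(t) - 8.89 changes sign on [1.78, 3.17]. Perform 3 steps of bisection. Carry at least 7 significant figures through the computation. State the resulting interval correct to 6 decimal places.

f(1.780000) = -2.960144, f(3.170000) = 14.917484 (opposite signs)
step 1: m = 2.475000, f(m) = 2.991707 > 0 → root in [1.780000, 2.475000]
step 2: m = 2.127500, f(m) = -0.496144 < 0 → root in [2.127500, 2.475000]
step 3: m = 2.301250, f(m) = 1.096658 > 0 → root in [2.127500, 2.301250]

[2.127500, 2.301250]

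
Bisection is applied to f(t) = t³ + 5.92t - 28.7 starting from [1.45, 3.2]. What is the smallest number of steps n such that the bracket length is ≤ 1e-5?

Initial width b − a = 3.2 − 1.45 = 1.750000.
After n steps the width is (b−a)/2^n; need (b−a)/2^n ≤ 1e-5.
So n ≥ log₂(1.750000/1e-5) = log₂(175000.0000) ≈ 17.4170.
Hence n = 18.

18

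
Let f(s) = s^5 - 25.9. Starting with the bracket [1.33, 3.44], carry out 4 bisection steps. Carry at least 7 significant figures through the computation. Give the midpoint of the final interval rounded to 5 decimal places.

f(1.330000) = -21.738420, f(3.440000) = 455.817266 (opposite signs)
step 1: m = 2.385000, f(m) = 51.268830 > 0 → root in [1.330000, 2.385000]
step 2: m = 1.857500, f(m) = -3.787181 < 0 → root in [1.857500, 2.385000]
step 3: m = 2.121250, f(m) = 17.049615 > 0 → root in [1.857500, 2.121250]
step 4: m = 1.989375, f(m) = 5.258983 > 0 → root in [1.857500, 1.989375]
Midpoint of [1.857500, 1.989375] = 1.923437

1.92344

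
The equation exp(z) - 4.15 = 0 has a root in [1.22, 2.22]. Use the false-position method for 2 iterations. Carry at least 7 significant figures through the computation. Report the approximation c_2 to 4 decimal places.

1.3980

f(1.220000) = -0.762812, f(2.220000) = 5.057331
step 1: c = 1.351064, f(c) = -0.288467 < 0 → new bracket [1.351064, 2.220000]
step 2: c = 1.397953, f(c) = -0.103091 < 0 → new bracket [1.397953, 2.220000]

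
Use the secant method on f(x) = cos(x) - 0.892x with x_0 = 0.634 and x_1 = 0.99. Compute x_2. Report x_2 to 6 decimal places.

0.782798

Secant update: x_(k+1) = x_k − f(x_k)·(x_k − x_(k-1))/(f(x_k) − f(x_(k-1))).
f(x_0) = 0.240136, f(x_1) = -0.334390
x_2 = 0.990000 - (-0.334390)·(0.990000 - 0.634000)/(-0.334390 - (0.240136)) = 0.782798; f(x_2) = 0.010687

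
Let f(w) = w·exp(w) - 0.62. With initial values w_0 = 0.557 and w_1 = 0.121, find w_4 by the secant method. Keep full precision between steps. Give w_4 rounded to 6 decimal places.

0.410689

f(w_0) = 0.352204, f(w_1) = -0.483436
w_2 = 0.121000 - (-0.483436)·(0.121000 - 0.557000)/(-0.483436 - (0.352204)) = 0.373236; f(w_2) = -0.077902
w_3 = 0.373236 - (-0.077902)·(0.373236 - 0.121000)/(-0.077902 - (-0.483436)) = 0.421690; f(w_3) = 0.022881
w_4 = 0.421690 - (0.022881)·(0.421690 - 0.373236)/(0.022881 - (-0.077902)) = 0.410689; f(w_4) = -0.000740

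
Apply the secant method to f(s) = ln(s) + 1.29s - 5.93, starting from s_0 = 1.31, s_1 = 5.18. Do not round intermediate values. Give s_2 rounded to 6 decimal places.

f(s_0) = -3.970073, f(s_1) = 2.397005
s_2 = 5.180000 - (2.397005)·(5.180000 - 1.310000)/(2.397005 - (-3.970073)) = 3.723066; f(s_2) = 0.187303

3.723066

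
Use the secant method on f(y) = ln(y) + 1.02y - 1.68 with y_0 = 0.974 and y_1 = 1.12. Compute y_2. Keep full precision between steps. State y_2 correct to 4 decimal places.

f(y_0) = -0.712864, f(y_1) = -0.424271
y_2 = 1.120000 - (-0.424271)·(1.120000 - 0.974000)/(-0.424271 - (-0.712864)) = 1.334640; f(y_2) = -0.030005

1.3346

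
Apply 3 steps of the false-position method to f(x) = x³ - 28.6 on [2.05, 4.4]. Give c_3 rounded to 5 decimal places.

3.01009

False-position update: c = (a·f(b) − b·f(a))/(f(b) − f(a)); replace the endpoint whose sign matches f(c).
f(2.050000) = -19.984875, f(4.400000) = 56.584000
step 1: c = 2.663362, f(c) = -9.707444 < 0 → new bracket [2.663362, 4.400000]
step 2: c = 2.917668, f(c) = -3.762508 < 0 → new bracket [2.917668, 4.400000]
step 3: c = 3.010089, f(c) = -1.326672 < 0 → new bracket [3.010089, 4.400000]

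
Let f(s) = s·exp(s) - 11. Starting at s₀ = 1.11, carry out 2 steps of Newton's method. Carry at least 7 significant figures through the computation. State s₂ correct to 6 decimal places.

1.938180

f'(s) = (s + 1)·exp(s)
s_0 = 1.110000: f = -7.631862, f' = 6.402496 → s_1 = 1.110000 - (-7.631862)/(6.402496) = 2.302014
s_1 = 2.302014: f = 12.006982, f' = 33.001268 → s_2 = 2.302014 - (12.006982)/(33.001268) = 1.938180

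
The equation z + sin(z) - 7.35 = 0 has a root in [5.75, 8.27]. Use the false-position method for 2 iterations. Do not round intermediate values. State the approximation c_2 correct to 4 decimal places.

False-position update: c = (a·f(b) − b·f(a))/(f(b) − f(a)); replace the endpoint whose sign matches f(c).
f(5.750000) = -2.108279, f(8.270000) = 1.834705
step 1: c = 7.097422, f(c) = 0.474624 > 0 → new bracket [5.750000, 7.097422]
step 2: c = 6.849825, f(c) = 0.036625 > 0 → new bracket [5.750000, 6.849825]

6.8498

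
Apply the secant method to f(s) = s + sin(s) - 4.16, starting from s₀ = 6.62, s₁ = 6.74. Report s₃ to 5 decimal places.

5.10858

Secant update: s_(k+1) = s_k − f(s_k)·(s_k − s_(k-1))/(f(s_k) − f(s_(k-1))).
f(s_0) = 2.790482, f(s_1) = 3.021092
s_2 = 6.740000 - (3.021092)·(6.740000 - 6.620000)/(3.021092 - (2.790482)) = 5.167942; f(s_2) = 0.109925
s_3 = 5.167942 - (0.109925)·(5.167942 - 6.740000)/(0.109925 - (3.021092)) = 5.108582; f(s_3) = 0.026045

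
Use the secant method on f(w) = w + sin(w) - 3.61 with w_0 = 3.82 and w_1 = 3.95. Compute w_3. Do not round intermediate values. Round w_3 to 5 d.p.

4.34684

f(w_0) = -0.417554, f(w_1) = -0.383188
w_2 = 3.950000 - (-0.383188)·(3.950000 - 3.820000)/(-0.383188 - (-0.417554)) = 5.399540; f(w_2) = 1.016484
w_3 = 5.399540 - (1.016484)·(5.399540 - 3.950000)/(1.016484 - (-0.383188)) = 4.346841; f(w_3) = -0.197087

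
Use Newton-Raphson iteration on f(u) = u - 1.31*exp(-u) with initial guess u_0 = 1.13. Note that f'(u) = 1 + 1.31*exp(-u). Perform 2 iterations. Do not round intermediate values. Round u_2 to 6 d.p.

u_0 = 1.130000: f = 0.706826, f' = 1.423174 → u_1 = 1.130000 - (0.706826)/(1.423174) = 0.633345
u_1 = 0.633345: f = -0.062021, f' = 1.695365 → u_2 = 0.633345 - (-0.062021)/(1.695365) = 0.669927

0.669927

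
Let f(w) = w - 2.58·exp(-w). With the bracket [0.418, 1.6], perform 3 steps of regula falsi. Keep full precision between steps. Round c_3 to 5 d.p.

0.97580

f(0.418000) = -1.280575, f(1.600000) = 1.079107
step 1: c = 1.059459, f(c) = 0.165119 > 0 → new bracket [0.418000, 1.059459]
step 2: c = 0.986195, f(c) = 0.023873 > 0 → new bracket [0.418000, 0.986195]
step 3: c = 0.975797, f(c) = 0.003415 > 0 → new bracket [0.418000, 0.975797]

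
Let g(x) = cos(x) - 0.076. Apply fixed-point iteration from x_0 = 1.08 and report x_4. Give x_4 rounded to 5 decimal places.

x_1 = g(1.080000) = 0.395328
x_2 = g(0.395328) = 0.846870
x_3 = g(0.846870) = 0.586331
x_4 = g(0.586331) = 0.756976

0.75698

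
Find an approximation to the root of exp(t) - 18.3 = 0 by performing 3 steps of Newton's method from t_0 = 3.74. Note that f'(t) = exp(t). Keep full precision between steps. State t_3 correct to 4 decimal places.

t_0 = 3.740000: f = 23.797990, f' = 42.097990 → t_1 = 3.740000 - (23.797990)/(42.097990) = 3.174700
t_1 = 3.174700: f = 5.619645, f' = 23.919645 → t_2 = 3.174700 - (5.619645)/(23.919645) = 2.939762
t_2 = 2.939762: f = 0.611337, f' = 18.911337 → t_3 = 2.939762 - (0.611337)/(18.911337) = 2.907435

2.9074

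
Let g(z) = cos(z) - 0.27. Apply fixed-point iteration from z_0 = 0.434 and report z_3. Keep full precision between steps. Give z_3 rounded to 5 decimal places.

0.59093

z_1 = g(0.434000) = 0.637291
z_2 = g(0.637291) = 0.533711
z_3 = g(0.533711) = 0.590925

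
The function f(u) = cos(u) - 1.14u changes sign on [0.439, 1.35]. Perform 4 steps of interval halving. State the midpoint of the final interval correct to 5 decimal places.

f(0.439000) = 0.404717, f(1.350000) = -1.319993 (opposite signs)
step 1: m = 0.894500, f(m) = -0.393821 < 0 → root in [0.439000, 0.894500]
step 2: m = 0.666750, f(m) = 0.025741 > 0 → root in [0.666750, 0.894500]
step 3: m = 0.780625, f(m) = -0.179439 < 0 → root in [0.666750, 0.780625]
step 4: m = 0.723688, f(m) = -0.075635 < 0 → root in [0.666750, 0.723688]
Midpoint of [0.666750, 0.723688] = 0.695219

0.69522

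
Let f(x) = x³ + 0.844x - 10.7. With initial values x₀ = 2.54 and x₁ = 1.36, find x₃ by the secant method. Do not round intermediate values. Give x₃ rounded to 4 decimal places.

2.1433

f(x_0) = 7.830824, f(x_1) = -7.036704
x_2 = 1.360000 - (-7.036704)·(1.360000 - 2.540000)/(-7.036704 - (7.830824)) = 1.918486; f(x_2) = -2.019637
x_3 = 1.918486 - (-2.019637)·(1.918486 - 1.360000)/(-2.019637 - (-7.036704)) = 2.143307; f(x_3) = 0.954796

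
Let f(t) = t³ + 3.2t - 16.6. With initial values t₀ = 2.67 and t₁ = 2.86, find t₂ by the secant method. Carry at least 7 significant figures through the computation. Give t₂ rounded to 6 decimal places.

f(t_0) = 10.978163, f(t_1) = 15.945656
t_2 = 2.860000 - (15.945656)·(2.860000 - 2.670000)/(15.945656 - (10.978163)) = 2.250100; f(t_2) = 1.992461

2.250100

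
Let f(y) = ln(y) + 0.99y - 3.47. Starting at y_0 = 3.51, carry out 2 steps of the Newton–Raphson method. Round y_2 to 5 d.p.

2.55674

f'(y) = 1/y + 0.99
y_0 = 3.510000: f = 1.260516, f' = 1.274900 → y_1 = 3.510000 - (1.260516)/(1.274900) = 2.521283
y_1 = 2.521283: f = -0.049162, f' = 1.386624 → y_2 = 2.521283 - (-0.049162)/(1.386624) = 2.556737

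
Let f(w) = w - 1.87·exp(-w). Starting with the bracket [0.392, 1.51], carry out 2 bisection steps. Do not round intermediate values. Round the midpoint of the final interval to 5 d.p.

f(0.392000) = -0.871567, f(1.510000) = 1.096898 (opposite signs)
step 1: m = 0.951000, f(m) = 0.228517 > 0 → root in [0.392000, 0.951000]
step 2: m = 0.671500, f(m) = -0.283961 < 0 → root in [0.671500, 0.951000]
Midpoint of [0.671500, 0.951000] = 0.811250

0.81125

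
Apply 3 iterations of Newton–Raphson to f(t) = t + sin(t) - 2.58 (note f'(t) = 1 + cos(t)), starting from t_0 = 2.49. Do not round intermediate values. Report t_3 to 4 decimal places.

t_0 = 2.490000: f = 0.516454, f' = 0.204881 → t_1 = 2.490000 - (0.516454)/(0.204881) = -0.030748
t_1 = -0.030748: f = -2.641491, f' = 1.999527 → t_2 = -0.030748 - (-2.641491)/(1.999527) = 1.290310
t_2 = 1.290310: f = -0.328769, f' = 1.276823 → t_3 = 1.290310 - (-0.328769)/(1.276823) = 1.547800

1.5478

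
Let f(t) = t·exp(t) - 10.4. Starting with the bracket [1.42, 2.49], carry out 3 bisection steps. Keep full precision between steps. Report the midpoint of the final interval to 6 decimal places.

f(1.420000) = -4.525289, f(2.490000) = 19.632578 (opposite signs)
step 1: m = 1.955000, f(m) = 3.409962 > 0 → root in [1.420000, 1.955000]
step 2: m = 1.687500, f(m) = -1.277461 < 0 → root in [1.687500, 1.955000]
step 3: m = 1.821250, f(m) = 0.854557 > 0 → root in [1.687500, 1.821250]
Midpoint of [1.687500, 1.821250] = 1.754375

1.754375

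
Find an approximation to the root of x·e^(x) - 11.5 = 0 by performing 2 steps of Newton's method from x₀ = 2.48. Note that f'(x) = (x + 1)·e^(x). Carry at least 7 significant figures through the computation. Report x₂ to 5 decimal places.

x_0 = 2.480000: f = 18.114336, f' = 41.555600 → x_1 = 2.480000 - (18.114336)/(41.555600) = 2.044094
x_1 = 2.044094: f = 4.284819, f' = 23.506978 → x_2 = 2.044094 - (4.284819)/(23.506978) = 1.861815

1.86182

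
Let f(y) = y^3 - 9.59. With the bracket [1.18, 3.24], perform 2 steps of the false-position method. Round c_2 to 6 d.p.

1.941028

f(1.180000) = -7.946968, f(3.240000) = 24.422224
step 1: c = 1.685751, f(c) = -4.799505 < 0 → new bracket [1.685751, 3.240000]
step 2: c = 1.941028, f(c) = -2.277005 < 0 → new bracket [1.941028, 3.240000]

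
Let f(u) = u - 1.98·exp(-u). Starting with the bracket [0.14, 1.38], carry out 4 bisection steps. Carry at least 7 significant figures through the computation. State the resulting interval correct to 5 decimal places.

f(0.140000) = -1.581329, f(1.380000) = 0.881874 (opposite signs)
step 1: m = 0.760000, f(m) = -0.165980 < 0 → root in [0.760000, 1.380000]
step 2: m = 1.070000, f(m) = 0.390843 > 0 → root in [0.760000, 1.070000]
step 3: m = 0.915000, f(m) = 0.121977 > 0 → root in [0.760000, 0.915000]
step 4: m = 0.837500, f(m) = -0.019426 < 0 → root in [0.837500, 0.915000]

[0.83750, 0.91500]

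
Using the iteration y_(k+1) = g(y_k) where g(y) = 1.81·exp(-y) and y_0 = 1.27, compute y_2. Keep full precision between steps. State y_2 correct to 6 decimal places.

y_1 = g(1.270000) = 0.508305
y_2 = g(0.508305) = 1.088741

1.088741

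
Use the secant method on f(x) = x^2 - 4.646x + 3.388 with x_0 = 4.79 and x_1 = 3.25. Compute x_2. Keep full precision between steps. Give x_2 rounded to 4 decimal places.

3.5885

f(x_0) = 4.077760, f(x_1) = -1.149000
x_2 = 3.250000 - (-1.149000)·(3.250000 - 4.790000)/(-1.149000 - (4.077760)) = 3.588539; f(x_2) = -0.406741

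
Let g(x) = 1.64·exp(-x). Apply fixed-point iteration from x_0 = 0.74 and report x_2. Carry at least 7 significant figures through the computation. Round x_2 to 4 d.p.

0.7499

x_1 = g(0.740000) = 0.782467
x_2 = g(0.782467) = 0.749934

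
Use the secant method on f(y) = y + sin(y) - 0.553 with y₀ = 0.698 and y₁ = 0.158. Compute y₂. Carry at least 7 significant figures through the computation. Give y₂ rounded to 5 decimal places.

f(y_0) = 0.787687, f(y_1) = -0.237657
y_2 = 0.158000 - (-0.237657)·(0.158000 - 0.698000)/(-0.237657 - (0.787687)) = 0.283163; f(y_2) = 0.009556

0.28316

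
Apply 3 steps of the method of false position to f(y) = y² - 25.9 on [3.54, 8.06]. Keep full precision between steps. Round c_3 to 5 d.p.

5.06817

f(3.540000) = -13.368400, f(8.060000) = 39.063600
step 1: c = 4.692448, f(c) = -3.880929 < 0 → new bracket [4.692448, 8.060000]
step 2: c = 4.996776, f(c) = -0.932225 < 0 → new bracket [4.996776, 8.060000]
step 3: c = 5.068174, f(c) = -0.213610 < 0 → new bracket [5.068174, 8.060000]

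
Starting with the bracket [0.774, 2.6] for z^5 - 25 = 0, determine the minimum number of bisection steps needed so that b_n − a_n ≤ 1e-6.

21

Initial width b − a = 2.6 − 0.774 = 1.826000.
After n steps the width is (b−a)/2^n; need (b−a)/2^n ≤ 1e-6.
So n ≥ log₂(1.826000/1e-6) = log₂(1826000.0000) ≈ 20.8003.
Hence n = 21.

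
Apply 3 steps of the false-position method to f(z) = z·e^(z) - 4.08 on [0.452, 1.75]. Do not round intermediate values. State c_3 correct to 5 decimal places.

False-position update: c = (a·f(b) − b·f(a))/(f(b) − f(a)); replace the endpoint whose sign matches f(c).
f(0.452000) = -3.369704, f(1.750000) = 5.990555
step 1: c = 0.919281, f(c) = -1.774913 < 0 → new bracket [0.919281, 1.750000]
step 2: c = 1.109155, f(c) = -0.717272 < 0 → new bracket [1.109155, 1.750000]
step 3: c = 1.177681, f(c) = -0.256266 < 0 → new bracket [1.177681, 1.750000]

1.17768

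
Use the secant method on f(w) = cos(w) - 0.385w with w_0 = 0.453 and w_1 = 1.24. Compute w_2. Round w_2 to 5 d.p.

1.10311

f(w_0) = 0.724733, f(w_1) = -0.152604
w_2 = 1.240000 - (-0.152604)·(1.240000 - 0.453000)/(-0.152604 - (0.724733)) = 1.103109; f(w_2) = 0.026126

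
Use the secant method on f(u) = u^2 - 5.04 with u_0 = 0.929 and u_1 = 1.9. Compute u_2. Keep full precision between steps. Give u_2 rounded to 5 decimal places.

f(u_0) = -4.176959, f(u_1) = -1.430000
u_2 = 1.900000 - (-1.430000)·(1.900000 - 0.929000)/(-1.430000 - (-4.176959)) = 2.405479; f(u_2) = 0.746329

2.40548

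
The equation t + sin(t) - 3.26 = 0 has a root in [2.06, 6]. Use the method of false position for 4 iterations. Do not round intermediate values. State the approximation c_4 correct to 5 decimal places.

f(2.060000) = -0.317293, f(6.000000) = 2.460585
step 1: c = 2.510032, f(c) = -0.159563 < 0 → new bracket [2.510032, 6.000000]
step 2: c = 2.722565, f(c) = -0.130563 < 0 → new bracket [2.722565, 6.000000]
step 3: c = 2.887709, f(c) = -0.121126 < 0 → new bracket [2.887709, 6.000000]
step 4: c = 3.033728, f(c) = -0.118616 < 0 → new bracket [3.033728, 6.000000]

3.03373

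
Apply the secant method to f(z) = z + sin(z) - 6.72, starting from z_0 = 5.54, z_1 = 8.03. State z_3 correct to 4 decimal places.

Secant update: z_(k+1) = z_k − f(z_k)·(z_k − z_(k-1))/(f(z_k) − f(z_(k-1))).
f(z_0) = -1.856637, f(z_1) = 2.294549
z_2 = 8.030000 - (2.294549)·(8.030000 - 5.540000)/(2.294549 - (-1.856637)) = 6.653664; f(z_2) = 0.295726
z_3 = 6.653664 - (0.295726)·(6.653664 - 8.030000)/(0.295726 - (2.294549)) = 6.450035; f(z_3) = -0.103888

6.4500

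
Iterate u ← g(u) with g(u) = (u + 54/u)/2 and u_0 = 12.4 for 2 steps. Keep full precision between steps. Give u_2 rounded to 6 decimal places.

u_1 = g(12.400000) = 8.377419
u_2 = g(8.377419) = 7.411659

7.411659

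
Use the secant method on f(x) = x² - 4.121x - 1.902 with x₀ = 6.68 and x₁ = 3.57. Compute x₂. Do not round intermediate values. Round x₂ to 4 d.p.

4.2013

f(x_0) = 15.192120, f(x_1) = -3.869070
x_2 = 3.570000 - (-3.869070)·(3.570000 - 6.680000)/(-3.869070 - (15.192120)) = 4.201273; f(x_2) = -1.564753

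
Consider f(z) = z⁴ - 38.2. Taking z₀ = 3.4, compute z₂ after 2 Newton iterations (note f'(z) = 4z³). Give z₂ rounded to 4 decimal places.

Newton update: z ← z − f(z)/f'(z).
z_0 = 3.400000: f = 95.433600, f' = 157.216000 → z_1 = 3.400000 - (95.433600)/(157.216000) = 2.792978
z_1 = 2.792978: f = 22.651312, f' = 87.149008 → z_2 = 2.792978 - (22.651312)/(87.149008) = 2.533063

2.5331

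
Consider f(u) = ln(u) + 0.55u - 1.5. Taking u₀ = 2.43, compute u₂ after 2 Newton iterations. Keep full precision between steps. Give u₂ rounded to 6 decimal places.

1.729897

f'(u) = 1/u + 0.55
u_0 = 2.430000: f = 0.724391, f' = 0.961523 → u_1 = 2.430000 - (0.724391)/(0.961523) = 1.676621
u_1 = 1.676621: f = -0.061078, f' = 1.146438 → u_2 = 1.676621 - (-0.061078)/(1.146438) = 1.729897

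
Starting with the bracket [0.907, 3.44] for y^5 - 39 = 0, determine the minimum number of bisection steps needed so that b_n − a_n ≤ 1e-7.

Initial width b − a = 3.44 − 0.907 = 2.533000.
After n steps the width is (b−a)/2^n; need (b−a)/2^n ≤ 1e-7.
So n ≥ log₂(2.533000/1e-7) = log₂(25330000.0000) ≈ 24.5943.
Hence n = 25.

25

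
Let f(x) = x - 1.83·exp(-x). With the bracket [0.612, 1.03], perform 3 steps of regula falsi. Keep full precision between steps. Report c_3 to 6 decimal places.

0.812276

f(0.612000) = -0.380345, f(1.030000) = 0.376677
step 1: c = 0.822013, f(c) = 0.017643 > 0 → new bracket [0.612000, 0.822013]
step 2: c = 0.812703, f(c) = 0.000809 > 0 → new bracket [0.612000, 0.812703]
step 3: c = 0.812276, f(c) = 0.000037 > 0 → new bracket [0.612000, 0.812276]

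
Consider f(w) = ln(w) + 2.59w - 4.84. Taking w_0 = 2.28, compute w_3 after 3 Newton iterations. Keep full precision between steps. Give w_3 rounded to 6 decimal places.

1.670588

f'(w) = 1/w + 2.59
w_0 = 2.280000: f = 1.889375, f' = 3.028596 → w_1 = 2.280000 - (1.889375)/(3.028596) = 1.656155
w_1 = 1.656155: f = -0.046061, f' = 3.193808 → w_2 = 1.656155 - (-0.046061)/(3.193808) = 1.670577
w_2 = 1.670577: f = -0.000038, f' = 3.188596 → w_3 = 1.670577 - (-0.000038)/(3.188596) = 1.670588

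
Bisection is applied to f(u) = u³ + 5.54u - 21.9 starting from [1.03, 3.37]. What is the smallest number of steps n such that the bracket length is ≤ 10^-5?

18

Initial width b − a = 3.37 − 1.03 = 2.340000.
After n steps the width is (b−a)/2^n; need (b−a)/2^n ≤ 10^-5.
So n ≥ log₂(2.340000/10^-5) = log₂(234000.0000) ≈ 17.8361.
Hence n = 18.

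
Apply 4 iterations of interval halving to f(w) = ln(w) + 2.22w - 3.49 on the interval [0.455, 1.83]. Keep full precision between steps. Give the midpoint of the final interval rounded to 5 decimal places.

1.44328

f(0.455000) = -3.267358, f(1.830000) = 1.176916 (opposite signs)
step 1: m = 1.142500, f(m) = -0.820431 < 0 → root in [1.142500, 1.830000]
step 2: m = 1.486250, f(m) = 0.205731 > 0 → root in [1.142500, 1.486250]
step 3: m = 1.314375, f(m) = -0.298726 < 0 → root in [1.314375, 1.486250]
step 4: m = 1.400313, f(m) = -0.044611 < 0 → root in [1.400313, 1.486250]
Midpoint of [1.400313, 1.486250] = 1.443281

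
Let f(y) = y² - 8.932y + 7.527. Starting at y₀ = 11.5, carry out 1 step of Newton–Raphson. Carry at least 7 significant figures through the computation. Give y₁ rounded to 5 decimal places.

f'(y) = 2y - 8.932
y_0 = 11.500000: f = 37.059000, f' = 14.068000 → y_1 = 11.500000 - (37.059000)/(14.068000) = 8.865724

8.86572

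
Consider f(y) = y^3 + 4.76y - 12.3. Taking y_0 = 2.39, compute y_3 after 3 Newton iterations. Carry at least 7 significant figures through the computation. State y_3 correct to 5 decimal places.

1.64646

Newton update: y ← y − f(y)/f'(y).
f'(y) = 3y^2 + 4.76
y_0 = 2.390000: f = 12.728319, f' = 21.896300 → y_1 = 2.390000 - (12.728319)/(21.896300) = 1.808700
y_1 = 1.808700: f = 2.226386, f' = 14.574187 → y_2 = 1.808700 - (2.226386)/(14.574187) = 1.655938
y_2 = 1.655938: f = 0.123060, f' = 12.986390 → y_3 = 1.655938 - (0.123060)/(12.986390) = 1.646462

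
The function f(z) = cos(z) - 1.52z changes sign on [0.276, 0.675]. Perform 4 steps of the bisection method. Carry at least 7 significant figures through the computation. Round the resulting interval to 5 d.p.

[0.55031, 0.57525]

f(0.276000) = 0.542633, f(0.675000) = -0.245293 (opposite signs)
step 1: m = 0.475500, f(m) = 0.166304 > 0 → root in [0.475500, 0.675000]
step 2: m = 0.575250, f(m) = -0.035324 < 0 → root in [0.475500, 0.575250]
step 3: m = 0.525375, f(m) = 0.066566 > 0 → root in [0.525375, 0.575250]
step 4: m = 0.550312, f(m) = 0.015886 > 0 → root in [0.550312, 0.575250]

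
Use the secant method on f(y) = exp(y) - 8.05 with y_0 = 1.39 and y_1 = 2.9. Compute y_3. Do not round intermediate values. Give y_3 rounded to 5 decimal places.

Secant update: y_(k+1) = y_k − f(y_k)·(y_k − y_(k-1))/(f(y_k) − f(y_(k-1))).
f(y_0) = -4.035150, f(y_1) = 10.124145
y_2 = 2.900000 - (10.124145)·(2.900000 - 1.390000)/(10.124145 - (-4.035150)) = 1.820323; f(y_2) = -1.876145
y_3 = 1.820323 - (-1.876145)·(1.820323 - 2.900000)/(-1.876145 - (10.124145)) = 1.989122; f(y_3) = -0.740888

1.98912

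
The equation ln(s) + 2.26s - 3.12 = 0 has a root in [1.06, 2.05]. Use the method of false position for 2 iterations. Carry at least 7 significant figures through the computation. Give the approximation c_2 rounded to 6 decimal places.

1.273873

False-position update: c = (a·f(b) − b·f(a))/(f(b) − f(a)); replace the endpoint whose sign matches f(c).
f(1.060000) = -0.666131, f(2.050000) = 2.230840
step 1: c = 1.287641, f(c) = 0.042881 > 0 → new bracket [1.060000, 1.287641]
step 2: c = 1.273873, f(c) = 0.001016 > 0 → new bracket [1.060000, 1.273873]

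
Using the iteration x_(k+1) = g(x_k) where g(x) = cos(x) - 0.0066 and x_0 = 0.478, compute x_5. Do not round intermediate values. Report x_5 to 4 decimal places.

x_1 = g(0.478000) = 0.881317
x_2 = g(0.881317) = 0.629536
x_3 = g(0.629536) = 0.801701
x_4 = g(0.801701) = 0.688886
x_5 = g(0.688886) = 0.765355

0.7654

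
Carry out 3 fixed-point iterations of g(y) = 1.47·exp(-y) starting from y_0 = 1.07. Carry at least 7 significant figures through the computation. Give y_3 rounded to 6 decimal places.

0.604967

y_1 = g(1.070000) = 0.504223
y_2 = g(0.504223) = 0.887843
y_3 = g(0.887843) = 0.604967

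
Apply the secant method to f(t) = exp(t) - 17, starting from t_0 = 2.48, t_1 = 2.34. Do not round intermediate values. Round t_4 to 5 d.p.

2.83190

Secant update: t_(k+1) = t_k − f(t_k)·(t_k − t_(k-1))/(f(t_k) − f(t_(k-1))).
f(t_0) = -5.058736, f(t_1) = -6.618763
t_2 = 2.340000 - (-6.618763)·(2.340000 - 2.480000)/(-6.618763 - (-5.058736)) = 2.933981; f(t_2) = 1.802334
t_3 = 2.933981 - (1.802334)·(2.933981 - 2.340000)/(1.802334 - (-6.618763)) = 2.806854; f(t_3) = -0.442261
t_4 = 2.806854 - (-0.442261)·(2.806854 - 2.933981)/(-0.442261 - (1.802334)) = 2.831902; f(t_4) = -0.022278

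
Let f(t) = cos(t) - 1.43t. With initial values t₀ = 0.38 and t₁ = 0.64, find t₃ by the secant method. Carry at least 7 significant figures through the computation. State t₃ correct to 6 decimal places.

0.583538

f(t_0) = 0.385265, f(t_1) = -0.113104
t_2 = 0.640000 - (-0.113104)·(0.640000 - 0.380000)/(-0.113104 - (0.385265)) = 0.580993; f(t_2) = 0.005097
t_3 = 0.580993 - (0.005097)·(0.580993 - 0.640000)/(0.005097 - (-0.113104)) = 0.583538; f(t_3) = 0.000059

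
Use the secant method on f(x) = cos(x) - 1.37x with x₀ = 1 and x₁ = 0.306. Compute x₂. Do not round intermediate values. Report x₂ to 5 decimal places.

0.57786

f(x_0) = -0.829698, f(x_1) = 0.534326
x_2 = 0.306000 - (0.534326)·(0.306000 - 1.000000)/(0.534326 - (-0.829698)) = 0.577859; f(x_2) = 0.045967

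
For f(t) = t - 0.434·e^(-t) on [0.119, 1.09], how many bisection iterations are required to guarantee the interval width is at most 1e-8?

Initial width b − a = 1.09 − 0.119 = 0.971000.
After n steps the width is (b−a)/2^n; need (b−a)/2^n ≤ 1e-8.
So n ≥ log₂(0.971000/1e-8) = log₂(97100000.0000) ≈ 26.5330.
Hence n = 27.

27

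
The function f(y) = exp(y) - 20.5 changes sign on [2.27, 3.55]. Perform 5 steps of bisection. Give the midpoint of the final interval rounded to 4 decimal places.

f(2.270000) = -10.820599, f(3.550000) = 14.313317 (opposite signs)
step 1: m = 2.910000, f(m) = -2.143201 < 0 → root in [2.910000, 3.550000]
step 2: m = 3.230000, f(m) = 4.779657 > 0 → root in [2.910000, 3.230000]
step 3: m = 3.070000, f(m) = 1.041903 > 0 → root in [2.910000, 3.070000]
step 4: m = 2.990000, f(m) = -0.614318 < 0 → root in [2.990000, 3.070000]
step 5: m = 3.030000, f(m) = 0.197233 > 0 → root in [2.990000, 3.030000]
Midpoint of [2.990000, 3.030000] = 3.010000

3.0100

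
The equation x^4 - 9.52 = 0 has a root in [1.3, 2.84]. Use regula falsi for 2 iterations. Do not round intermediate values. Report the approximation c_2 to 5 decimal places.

1.57677

False-position update: c = (a·f(b) − b·f(a))/(f(b) − f(a)); replace the endpoint whose sign matches f(c).
f(1.300000) = -6.663900, f(2.840000) = 55.533903
step 1: c = 1.464996, f(c) = -4.913765 < 0 → new bracket [1.464996, 2.840000]
step 2: c = 1.576770, f(c) = -3.338796 < 0 → new bracket [1.576770, 2.840000]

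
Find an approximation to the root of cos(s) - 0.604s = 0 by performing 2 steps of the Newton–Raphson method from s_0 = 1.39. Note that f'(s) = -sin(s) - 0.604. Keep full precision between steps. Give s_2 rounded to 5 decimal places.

s_0 = 1.390000: f = -0.659747, f' = -1.587701 → s_1 = 1.390000 - (-0.659747)/(-1.587701) = 0.974464
s_1 = 0.974464: f = -0.026964, f' = -1.431401 → s_2 = 0.974464 - (-0.026964)/(-1.431401) = 0.955626

0.95563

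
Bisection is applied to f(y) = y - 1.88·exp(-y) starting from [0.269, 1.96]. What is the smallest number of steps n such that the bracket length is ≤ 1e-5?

18

Initial width b − a = 1.96 − 0.269 = 1.691000.
After n steps the width is (b−a)/2^n; need (b−a)/2^n ≤ 1e-5.
So n ≥ log₂(1.691000/1e-5) = log₂(169100.0000) ≈ 17.3675.
Hence n = 18.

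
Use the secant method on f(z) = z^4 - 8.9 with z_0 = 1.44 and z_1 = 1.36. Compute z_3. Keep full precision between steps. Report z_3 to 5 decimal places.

1.68089

Secant update: z_(k+1) = z_k − f(z_k)·(z_k − z_(k-1))/(f(z_k) − f(z_(k-1))).
f(z_0) = -4.600183, f(z_1) = -5.478980
z_2 = 1.360000 - (-5.478980)·(1.360000 - 1.440000)/(-5.478980 - (-4.600183)) = 1.858771; f(z_2) = 3.037231
z_3 = 1.858771 - (3.037231)·(1.858771 - 1.360000)/(3.037231 - (-5.478980)) = 1.680889; f(z_3) = -0.917188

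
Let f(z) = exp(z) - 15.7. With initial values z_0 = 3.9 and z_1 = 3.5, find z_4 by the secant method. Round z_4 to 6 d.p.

Secant update: z_(k+1) = z_k − f(z_k)·(z_k − z_(k-1))/(f(z_k) − f(z_(k-1))).
f(z_0) = 33.702449, f(z_1) = 17.415452
z_2 = 3.500000 - (17.415452)·(3.500000 - 3.900000)/(17.415452 - (33.702449)) = 3.072286; f(z_2) = 5.891198
z_3 = 3.072286 - (5.891198)·(3.072286 - 3.500000)/(5.891198 - (17.415452)) = 2.853638; f(z_3) = 1.650793
z_4 = 2.853638 - (1.650793)·(2.853638 - 3.072286)/(1.650793 - (5.891198)) = 2.768519; f(z_4) = 0.235010

2.768519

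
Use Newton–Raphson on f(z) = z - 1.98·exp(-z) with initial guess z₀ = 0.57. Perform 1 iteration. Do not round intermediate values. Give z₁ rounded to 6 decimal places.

0.829343

Newton update: z ← z − f(z)/f'(z).
f'(z) = 1 + 1.98·exp(-z)
z_0 = 0.570000: f = -0.549740, f' = 2.119740 → z_1 = 0.570000 - (-0.549740)/(2.119740) = 0.829343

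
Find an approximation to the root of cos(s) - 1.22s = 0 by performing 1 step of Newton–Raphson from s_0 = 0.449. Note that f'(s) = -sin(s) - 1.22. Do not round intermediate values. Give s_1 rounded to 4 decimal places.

Newton update: s ← s − f(s)/f'(s).
s_0 = 0.449000: f = 0.353102, f' = -1.654065 → s_1 = 0.449000 - (0.353102)/(-1.654065) = 0.662475

0.6625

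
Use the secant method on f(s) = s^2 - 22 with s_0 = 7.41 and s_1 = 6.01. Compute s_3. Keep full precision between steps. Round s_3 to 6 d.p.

4.722590

Secant update: s_(k+1) = s_k − f(s_k)·(s_k − s_(k-1))/(f(s_k) − f(s_(k-1))).
f(s_0) = 32.908100, f(s_1) = 14.120100
s_2 = 6.010000 - (14.120100)·(6.010000 - 7.410000)/(14.120100 - (32.908100)) = 4.957832; f(s_2) = 2.580094
s_3 = 4.957832 - (2.580094)·(4.957832 - 6.010000)/(2.580094 - (14.120100)) = 4.722590; f(s_3) = 0.302853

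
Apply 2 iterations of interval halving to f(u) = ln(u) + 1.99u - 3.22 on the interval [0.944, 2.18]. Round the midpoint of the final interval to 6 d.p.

1.407500

f(0.944000) = -1.399069, f(2.180000) = 1.897525 (opposite signs)
step 1: m = 1.562000, f(m) = 0.334347 > 0 → root in [0.944000, 1.562000]
step 2: m = 1.253000, f(m) = -0.500989 < 0 → root in [1.253000, 1.562000]
Midpoint of [1.253000, 1.562000] = 1.407500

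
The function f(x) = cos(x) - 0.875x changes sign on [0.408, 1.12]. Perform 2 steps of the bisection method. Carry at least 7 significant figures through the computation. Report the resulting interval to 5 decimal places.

f(0.408000) = 0.560916, f(1.120000) = -0.544318 (opposite signs)
step 1: m = 0.764000, f(m) = 0.053575 > 0 → root in [0.764000, 1.120000]
step 2: m = 0.942000, f(m) = -0.236078 < 0 → root in [0.764000, 0.942000]

[0.76400, 0.94200]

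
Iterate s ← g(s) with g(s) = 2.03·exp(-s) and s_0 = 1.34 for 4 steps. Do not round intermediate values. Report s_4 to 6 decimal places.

s_1 = g(1.340000) = 0.531547
s_2 = g(0.531547) = 1.193021
s_3 = g(1.193021) = 0.615706
s_4 = g(0.615706) = 1.096726

1.096726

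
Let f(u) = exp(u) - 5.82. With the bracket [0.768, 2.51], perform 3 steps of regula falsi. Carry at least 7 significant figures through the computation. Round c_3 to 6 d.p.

1.719670

f(0.768000) = -3.664549, f(2.510000) = 6.484930
step 1: c = 1.396963, f(c) = -1.777098 < 0 → new bracket [1.396963, 2.510000]
step 2: c = 1.636368, f(c) = -0.683518 < 0 → new bracket [1.636368, 2.510000]
step 3: c = 1.719670, f(c) = -0.237314 < 0 → new bracket [1.719670, 2.510000]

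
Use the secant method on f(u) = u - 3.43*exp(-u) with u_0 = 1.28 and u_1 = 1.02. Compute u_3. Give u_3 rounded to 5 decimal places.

1.11971

Secant update: u_(k+1) = u_k − f(u_k)·(u_k − u_(k-1))/(f(u_k) − f(u_(k-1))).
f(u_0) = 0.326332, f(u_1) = -0.216841
u_2 = 1.020000 - (-0.216841)·(1.020000 - 1.280000)/(-0.216841 - (0.326332)) = 1.123795; f(u_2) = 0.008894
u_3 = 1.123795 - (0.008894)·(1.123795 - 1.020000)/(0.008894 - (-0.216841)) = 1.119705; f(u_3) = 0.000236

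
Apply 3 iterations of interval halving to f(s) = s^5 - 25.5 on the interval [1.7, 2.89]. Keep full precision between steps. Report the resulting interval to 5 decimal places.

f(1.700000) = -11.301430, f(2.890000) = 176.099390 (opposite signs)
step 1: m = 2.295000, f(m) = 38.166863 > 0 → root in [1.700000, 2.295000]
step 2: m = 1.997500, f(m) = 6.300499 > 0 → root in [1.700000, 1.997500]
step 3: m = 1.848750, f(m) = -3.903124 < 0 → root in [1.848750, 1.997500]

[1.84875, 1.99750]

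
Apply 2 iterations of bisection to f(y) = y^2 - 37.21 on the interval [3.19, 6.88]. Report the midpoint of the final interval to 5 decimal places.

6.41875

f(3.190000) = -27.033900, f(6.880000) = 10.124400 (opposite signs)
step 1: m = 5.035000, f(m) = -11.858775 < 0 → root in [5.035000, 6.880000]
step 2: m = 5.957500, f(m) = -1.718194 < 0 → root in [5.957500, 6.880000]
Midpoint of [5.957500, 6.880000] = 6.418750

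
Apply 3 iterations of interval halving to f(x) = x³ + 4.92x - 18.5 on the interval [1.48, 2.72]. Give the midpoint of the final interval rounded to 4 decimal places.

2.0225

f(1.480000) = -7.976608, f(2.720000) = 15.006048 (opposite signs)
step 1: m = 2.100000, f(m) = 1.093000 > 0 → root in [1.480000, 2.100000]
step 2: m = 1.790000, f(m) = -3.957861 < 0 → root in [1.790000, 2.100000]
step 3: m = 1.945000, f(m) = -1.572616 < 0 → root in [1.945000, 2.100000]
Midpoint of [1.945000, 2.100000] = 2.022500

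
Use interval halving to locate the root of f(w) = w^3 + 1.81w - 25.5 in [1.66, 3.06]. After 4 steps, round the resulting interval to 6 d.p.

[2.710000, 2.797500]

f(1.660000) = -17.921104, f(3.060000) = 8.691216 (opposite signs)
step 1: m = 2.360000, f(m) = -8.084144 < 0 → root in [2.360000, 3.060000]
step 2: m = 2.710000, f(m) = -0.692389 < 0 → root in [2.710000, 3.060000]
step 3: m = 2.885000, f(m) = 3.734354 > 0 → root in [2.710000, 2.885000]
step 4: m = 2.797500, f(m) = 1.456727 > 0 → root in [2.710000, 2.797500]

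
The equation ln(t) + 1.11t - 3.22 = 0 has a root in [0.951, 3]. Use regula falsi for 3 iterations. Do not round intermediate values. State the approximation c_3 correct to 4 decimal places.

f(0.951000) = -2.214631, f(3.000000) = 1.208612
step 1: c = 2.276579, f(c) = 0.129676 > 0 → new bracket [0.951000, 2.276579]
step 2: c = 2.203254, f(c) = 0.015547 > 0 → new bracket [0.951000, 2.203254]
step 3: c = 2.194524, f(c) = 0.001887 > 0 → new bracket [0.951000, 2.194524]

2.1945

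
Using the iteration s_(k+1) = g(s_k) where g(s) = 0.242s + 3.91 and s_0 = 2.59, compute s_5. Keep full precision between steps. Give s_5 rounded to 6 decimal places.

s_1 = g(2.590000) = 4.536780
s_2 = g(4.536780) = 5.007901
s_3 = g(5.007901) = 5.121912
s_4 = g(5.121912) = 5.149503
s_5 = g(5.149503) = 5.156180

5.156180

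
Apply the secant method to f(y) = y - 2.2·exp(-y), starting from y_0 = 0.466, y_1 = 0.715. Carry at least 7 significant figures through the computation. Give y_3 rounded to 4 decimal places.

f(y_0) = -0.914516, f(y_1) = -0.361223
y_2 = 0.715000 - (-0.361223)·(0.715000 - 0.466000)/(-0.361223 - (-0.914516)) = 0.877562; f(y_2) = -0.037188
y_3 = 0.877562 - (-0.037188)·(0.877562 - 0.715000)/(-0.037188 - (-0.361223)) = 0.896218; f(y_3) = -0.001624

0.8962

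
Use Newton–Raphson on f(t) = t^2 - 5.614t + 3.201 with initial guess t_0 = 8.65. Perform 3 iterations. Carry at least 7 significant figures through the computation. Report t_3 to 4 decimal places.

4.9786

Newton update: t ← t − f(t)/f'(t).
f'(t) = 2t - 5.614
t_0 = 8.650000: f = 29.462400, f' = 11.686000 → t_1 = 8.650000 - (29.462400)/(11.686000) = 6.128829
t_1 = 6.128829: f = 6.356301, f' = 6.643659 → t_2 = 6.128829 - (6.356301)/(6.643659) = 5.172082
t_2 = 5.172082: f = 0.915365, f' = 4.730164 → t_3 = 5.172082 - (0.915365)/(4.730164) = 4.978566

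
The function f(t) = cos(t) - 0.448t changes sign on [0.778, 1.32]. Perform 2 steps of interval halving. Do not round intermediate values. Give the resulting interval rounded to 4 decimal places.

[1.0490, 1.1845]

f(0.778000) = 0.363775, f(1.320000) = -0.343185 (opposite signs)
step 1: m = 1.049000, f(m) = 0.028486 > 0 → root in [1.049000, 1.320000]
step 2: m = 1.184500, f(m) = -0.153896 < 0 → root in [1.049000, 1.184500]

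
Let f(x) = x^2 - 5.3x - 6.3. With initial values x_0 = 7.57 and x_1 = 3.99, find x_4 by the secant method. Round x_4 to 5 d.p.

6.28413

f(x_0) = 10.883900, f(x_1) = -11.526900
x_2 = 3.990000 - (-11.526900)·(3.990000 - 7.570000)/(-11.526900 - (10.883900)) = 5.831358; f(x_2) = -3.201462
x_3 = 5.831358 - (-3.201462)·(5.831358 - 3.990000)/(-3.201462 - (-11.526900)) = 6.539433; f(x_3) = 1.805191
x_4 = 6.539433 - (1.805191)·(6.539433 - 5.831358)/(1.805191 - (-3.201462)) = 6.284131; f(x_4) = -0.115594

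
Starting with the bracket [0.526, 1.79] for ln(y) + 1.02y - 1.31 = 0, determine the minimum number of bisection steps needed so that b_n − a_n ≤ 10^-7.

24

Initial width b − a = 1.79 − 0.526 = 1.264000.
After n steps the width is (b−a)/2^n; need (b−a)/2^n ≤ 10^-7.
So n ≥ log₂(1.264000/10^-7) = log₂(12640000.0000) ≈ 23.5915.
Hence n = 24.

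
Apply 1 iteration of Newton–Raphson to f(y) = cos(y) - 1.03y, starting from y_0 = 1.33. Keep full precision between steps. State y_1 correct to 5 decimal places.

Newton update: y ← y − f(y)/f'(y).
f'(y) = -sin(y) - 1.03
y_0 = 1.330000: f = -1.131424, f' = -2.001148 → y_1 = 1.330000 - (-1.131424)/(-2.001148) = 0.764613

0.76461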